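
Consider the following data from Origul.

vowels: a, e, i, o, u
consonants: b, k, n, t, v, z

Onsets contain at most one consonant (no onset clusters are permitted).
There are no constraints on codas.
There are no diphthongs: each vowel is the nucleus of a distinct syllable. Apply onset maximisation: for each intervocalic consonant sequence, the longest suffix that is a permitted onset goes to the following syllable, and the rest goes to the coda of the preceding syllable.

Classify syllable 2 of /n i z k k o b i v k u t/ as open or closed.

The vowels are i, o, i, u — 4 nuclei, so 4 syllables.
Between /i/ (V1) and /o/ (V2): /zkk/; trying suffixes from longest down, /k/ is the first permitted one, so coda /zk/ | onset /k/.
Between /o/ (V2) and /i/ (V3): /b/ is a single consonant, so it becomes the next onset.
Between /i/ (V3) and /u/ (V4): /vk/ — longest licit onset from the right is /k/, leaving /v/ as coda.
So the parse is nizk.ko.biv.kut.
Syllable 2 is /ko/; it ends in its nucleus with no coda, so it is open.

open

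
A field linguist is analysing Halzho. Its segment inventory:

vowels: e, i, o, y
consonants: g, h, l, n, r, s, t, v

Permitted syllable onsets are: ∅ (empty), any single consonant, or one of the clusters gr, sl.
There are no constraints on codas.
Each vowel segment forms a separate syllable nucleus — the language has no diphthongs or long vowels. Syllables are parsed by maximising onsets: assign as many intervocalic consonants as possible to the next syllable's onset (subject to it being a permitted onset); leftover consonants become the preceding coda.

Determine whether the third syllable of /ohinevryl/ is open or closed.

Vowels present: o, i, e, y; each is a nucleus, giving 4 syllables.
σ1/σ2 boundary: /h/ is a single consonant, so it becomes the next onset.
σ2/σ3 boundary: /n/ → onset of the next syllable (single consonants are always licit onsets).
σ3/σ4 boundary: /vr/; trying suffixes from longest down, /r/ is the first permitted one, so coda /v/ | onset /r/.
Result: o.hi.nev.ryl.
Syllable 3 is /nev/ with coda /v/, so it is closed.

closed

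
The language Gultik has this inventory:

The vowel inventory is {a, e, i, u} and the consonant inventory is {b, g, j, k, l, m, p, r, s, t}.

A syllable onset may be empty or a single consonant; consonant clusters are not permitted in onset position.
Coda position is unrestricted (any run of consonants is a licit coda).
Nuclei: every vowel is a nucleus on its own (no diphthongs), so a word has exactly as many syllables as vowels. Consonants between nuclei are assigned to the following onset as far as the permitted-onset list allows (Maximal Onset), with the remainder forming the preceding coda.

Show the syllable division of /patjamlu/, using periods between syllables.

pat.jam.lu

Nuclei (vowels): a, a, u → 3 syllables.
Between /a/ (V1) and /a/ (V2): cluster /tj/ — the longest permitted-onset suffix is /j/; onset = /j/, preceding coda = /t/.
Between /a/ (V2) and /u/ (V3): /ml/; trying suffixes from longest down, /l/ is the first permitted one, so coda /m/ | onset /l/.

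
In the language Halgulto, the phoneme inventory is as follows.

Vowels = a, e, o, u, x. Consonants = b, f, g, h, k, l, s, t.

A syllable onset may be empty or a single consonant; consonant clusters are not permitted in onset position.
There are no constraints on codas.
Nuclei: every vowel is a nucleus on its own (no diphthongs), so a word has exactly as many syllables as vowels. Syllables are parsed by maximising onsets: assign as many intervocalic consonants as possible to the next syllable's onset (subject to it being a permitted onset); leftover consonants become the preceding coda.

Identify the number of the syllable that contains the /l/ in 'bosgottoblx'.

Vowels present: o, o, o, x; each is a nucleus, giving 4 syllables.
Between /o/ (V1) and /o/ (V2): /sg/; trying suffixes from longest down, /g/ is the first permitted one, so coda /s/ | onset /g/.
Between /o/ (V2) and /o/ (V3): /tt/; trying suffixes from longest down, /t/ is the first permitted one, so coda /t/ | onset /t/.
Between /o/ (V3) and /x/ (V4): cluster /bl/ — the longest permitted-onset suffix is /l/; onset = /l/, preceding coda = /b/.
Syllabification: bos.got.tob.lx.
The /l/ is in the onset of syllable 4 (/lx/).

4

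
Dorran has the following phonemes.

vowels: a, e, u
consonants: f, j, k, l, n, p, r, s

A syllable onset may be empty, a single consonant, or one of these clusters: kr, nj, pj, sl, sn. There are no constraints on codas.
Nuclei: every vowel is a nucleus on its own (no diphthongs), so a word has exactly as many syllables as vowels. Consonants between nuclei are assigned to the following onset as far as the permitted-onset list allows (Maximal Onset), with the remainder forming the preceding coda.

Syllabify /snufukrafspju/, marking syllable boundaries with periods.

Vowels present: u, u, a, u; each is a nucleus, giving 4 syllables.
Between /u/ (V1) and /u/ (V2): /f/ → onset of the next syllable (single consonants are always licit onsets).
Between /u/ (V2) and /a/ (V3): /kr/ is a licit onset in full, so it all attaches to the next syllable.
Between /a/ (V3) and /u/ (V4): /fspj/ — longest licit onset from the right is /pj/, leaving /fs/ as coda.

snu.fu.krafs.pju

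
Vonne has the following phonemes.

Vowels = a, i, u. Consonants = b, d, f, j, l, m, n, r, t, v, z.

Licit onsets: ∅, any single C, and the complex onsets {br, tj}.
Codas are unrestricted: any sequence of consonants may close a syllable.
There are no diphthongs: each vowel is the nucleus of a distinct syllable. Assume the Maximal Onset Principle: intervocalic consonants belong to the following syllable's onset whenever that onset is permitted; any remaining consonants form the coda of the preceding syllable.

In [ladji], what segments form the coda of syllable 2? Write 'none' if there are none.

Vowels present: a, i; each is a nucleus, giving 2 syllables.
σ1/σ2 boundary: cluster /dj/ — the longest permitted-onset suffix is /j/; onset = /j/, preceding coda = /d/.
Result: lad.ji.
Syllable 2 is /ji/: onset /j/, nucleus /i/, coda ∅.

none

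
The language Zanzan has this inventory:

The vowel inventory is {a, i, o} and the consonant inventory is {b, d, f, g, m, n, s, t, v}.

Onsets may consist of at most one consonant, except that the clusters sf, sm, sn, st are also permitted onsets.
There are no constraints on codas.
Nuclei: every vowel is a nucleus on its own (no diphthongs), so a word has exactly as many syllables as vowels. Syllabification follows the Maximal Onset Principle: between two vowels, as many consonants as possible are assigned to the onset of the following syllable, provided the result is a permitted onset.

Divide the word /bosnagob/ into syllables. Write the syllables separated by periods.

Nuclei (vowels): o, a, o → 3 syllables.
/o…a/ gap (V1→V2): /sn/ is a licit onset in full, so it all attaches to the next syllable.
/a…o/ gap (V2→V3): just /g/ — single C goes to the following onset.

bo.sna.gob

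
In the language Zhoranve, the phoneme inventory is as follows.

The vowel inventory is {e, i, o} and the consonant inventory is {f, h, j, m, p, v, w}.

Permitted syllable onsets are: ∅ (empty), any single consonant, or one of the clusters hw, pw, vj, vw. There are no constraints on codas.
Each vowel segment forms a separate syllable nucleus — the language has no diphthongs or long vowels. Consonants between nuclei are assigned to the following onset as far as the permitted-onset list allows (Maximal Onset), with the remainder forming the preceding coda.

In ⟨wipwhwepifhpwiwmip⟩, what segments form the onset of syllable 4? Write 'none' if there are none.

pw

The vowels are i, e, i, i, i — 5 nuclei, so 5 syllables.
V1 /i/ – V2 /e/: /pwhw/; trying suffixes from longest down, /hw/ is the first permitted one, so coda /pw/ | onset /hw/.
V2 /e/ – V3 /i/: /p/ is a single consonant, so it becomes the next onset.
V3 /i/ – V4 /i/: /fhpw/ splits as /fh/ + /pw/ (/pw/ is the longest suffix that is a licit onset).
V4 /i/ – V5 /i/: cluster /wm/ — the longest permitted-onset suffix is /m/; onset = /m/, preceding coda = /w/.
So the parse is wipw.hwe.pifh.pwiw.mip.
Syllable 4 is /pwiw/: onset /pw/, nucleus /i/, coda /w/.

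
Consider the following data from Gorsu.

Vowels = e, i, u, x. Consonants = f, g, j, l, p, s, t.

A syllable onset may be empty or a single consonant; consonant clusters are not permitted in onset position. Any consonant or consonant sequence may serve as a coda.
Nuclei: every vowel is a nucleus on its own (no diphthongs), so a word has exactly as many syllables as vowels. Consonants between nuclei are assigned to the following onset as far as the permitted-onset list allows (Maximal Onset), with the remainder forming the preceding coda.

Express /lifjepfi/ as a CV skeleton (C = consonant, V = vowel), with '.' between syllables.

Vowels present: i, e, i; each is a nucleus, giving 3 syllables.
/i…e/ gap (V1→V2): /fj/; trying suffixes from longest down, /j/ is the first permitted one, so coda /f/ | onset /j/.
/e…i/ gap (V2→V3): cluster /pf/ — the longest permitted-onset suffix is /f/; onset = /f/, preceding coda = /p/.
Putting it together: lif.jep.fi.
Mapping each syllable to C/V: /lif/ → CVC, /jep/ → CVC, /fi/ → CV.

CVC.CVC.CV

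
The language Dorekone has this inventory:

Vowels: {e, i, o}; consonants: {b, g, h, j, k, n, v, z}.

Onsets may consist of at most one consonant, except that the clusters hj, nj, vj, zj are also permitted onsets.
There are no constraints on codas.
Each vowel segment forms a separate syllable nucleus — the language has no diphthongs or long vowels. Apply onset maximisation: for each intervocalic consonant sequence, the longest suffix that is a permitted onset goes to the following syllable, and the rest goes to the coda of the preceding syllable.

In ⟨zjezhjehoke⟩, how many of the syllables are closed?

1

The vowels are e, e, o, e — 4 nuclei, so 4 syllables.
/e…e/ gap (V1→V2): /zhj/ splits as /z/ + /hj/ (/hj/ is the longest suffix that is a licit onset).
/e…o/ gap (V2→V3): /h/ → onset of the next syllable (single consonants are always licit onsets).
/o…e/ gap (V3→V4): just /k/ — single C goes to the following onset.
Syllabification: zjez.hje.ho.ke.
Classifying each syllable: /zjez/ (closed), /hje/ (open), /ho/ (open), /ke/ (open).
Closed syllables: 1.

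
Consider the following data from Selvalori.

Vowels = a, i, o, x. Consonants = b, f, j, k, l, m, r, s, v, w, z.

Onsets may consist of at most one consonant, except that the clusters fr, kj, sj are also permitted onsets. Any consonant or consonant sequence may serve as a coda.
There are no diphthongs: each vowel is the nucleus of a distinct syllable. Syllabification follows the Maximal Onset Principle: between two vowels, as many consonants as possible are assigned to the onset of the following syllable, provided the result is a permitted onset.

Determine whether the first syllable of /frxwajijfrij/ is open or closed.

open

The vowels are x, a, i, i — 4 nuclei, so 4 syllables.
/x…a/ gap (V1→V2): just /w/ — single C goes to the following onset.
/a…i/ gap (V2→V3): just /j/ — single C goes to the following onset.
/i…i/ gap (V3→V4): /jfr/ splits as /j/ + /fr/ (/fr/ is the longest suffix that is a licit onset).
Syllabification: frx.wa.jij.frij.
Syllable 1 is /frx/; it ends in its nucleus with no coda, so it is open.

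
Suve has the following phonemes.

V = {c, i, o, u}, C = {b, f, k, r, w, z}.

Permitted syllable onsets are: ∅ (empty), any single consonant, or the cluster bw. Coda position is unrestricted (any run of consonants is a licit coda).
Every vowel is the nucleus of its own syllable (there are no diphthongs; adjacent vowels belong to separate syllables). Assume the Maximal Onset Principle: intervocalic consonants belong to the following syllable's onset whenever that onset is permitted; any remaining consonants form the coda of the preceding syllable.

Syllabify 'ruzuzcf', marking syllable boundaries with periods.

Nuclei (vowels): u, u, c → 3 syllables.
/u…u/ gap (V1→V2): just /z/ — single C goes to the following onset.
/u…c/ gap (V2→V3): /z/ → onset of the next syllable (single consonants are always licit onsets).

ru.zu.zcf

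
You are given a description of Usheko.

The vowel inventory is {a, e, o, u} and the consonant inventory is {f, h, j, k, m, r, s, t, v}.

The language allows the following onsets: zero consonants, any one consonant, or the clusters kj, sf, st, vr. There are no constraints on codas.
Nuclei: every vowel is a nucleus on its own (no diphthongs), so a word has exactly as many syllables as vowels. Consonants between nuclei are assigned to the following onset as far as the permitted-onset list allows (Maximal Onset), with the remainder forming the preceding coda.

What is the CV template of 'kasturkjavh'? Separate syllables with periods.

Vowels present: a, u, a; each is a nucleus, giving 3 syllables.
/a…u/ gap (V1→V2): /st/ is a licit onset in full, so it all attaches to the next syllable.
/u…a/ gap (V2→V3): cluster /rkj/ — the longest permitted-onset suffix is /kj/; onset = /kj/, preceding coda = /r/.
Syllabification: ka.stur.kjavh.
Mapping each syllable to C/V: /ka/ → CV, /stur/ → CCVC, /kjavh/ → CCVCC.

CV.CCVC.CCVCC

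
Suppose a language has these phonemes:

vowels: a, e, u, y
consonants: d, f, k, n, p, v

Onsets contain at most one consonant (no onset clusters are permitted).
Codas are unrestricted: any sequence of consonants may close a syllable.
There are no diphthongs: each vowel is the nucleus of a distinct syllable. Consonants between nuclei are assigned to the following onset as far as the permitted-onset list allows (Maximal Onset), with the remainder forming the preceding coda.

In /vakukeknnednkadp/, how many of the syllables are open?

2

The vowels are a, u, e, e, a — 5 nuclei, so 5 syllables.
σ1/σ2 boundary: /k/ is a single consonant, so it becomes the next onset.
σ2/σ3 boundary: just /k/ — single C goes to the following onset.
σ3/σ4 boundary: /knn/ — longest licit onset from the right is /n/, leaving /kn/ as coda.
σ4/σ5 boundary: /dnk/ splits as /dn/ + /k/ (/k/ is the longest suffix that is a licit onset).
Result: va.ku.kekn.nedn.kadp.
Classifying each syllable: /va/ (open), /ku/ (open), /kekn/ (closed), /nedn/ (closed), /kadp/ (closed).
Open syllables: 2.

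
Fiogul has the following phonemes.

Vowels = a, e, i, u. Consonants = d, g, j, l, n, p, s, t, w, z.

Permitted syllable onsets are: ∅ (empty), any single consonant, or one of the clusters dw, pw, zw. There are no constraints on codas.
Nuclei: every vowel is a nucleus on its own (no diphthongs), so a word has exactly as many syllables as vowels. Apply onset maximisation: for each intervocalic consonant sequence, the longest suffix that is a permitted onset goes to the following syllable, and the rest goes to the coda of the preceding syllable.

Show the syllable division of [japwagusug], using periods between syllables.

Vowels present: a, a, u, u; each is a nucleus, giving 4 syllables.
Between /a/ (V1) and /a/ (V2): /pw/ is a licit onset in full, so it all attaches to the next syllable.
Between /a/ (V2) and /u/ (V3): /g/ → onset of the next syllable (single consonants are always licit onsets).
Between /u/ (V3) and /u/ (V4): /s/ → onset of the next syllable (single consonants are always licit onsets).

ja.pwa.gu.sug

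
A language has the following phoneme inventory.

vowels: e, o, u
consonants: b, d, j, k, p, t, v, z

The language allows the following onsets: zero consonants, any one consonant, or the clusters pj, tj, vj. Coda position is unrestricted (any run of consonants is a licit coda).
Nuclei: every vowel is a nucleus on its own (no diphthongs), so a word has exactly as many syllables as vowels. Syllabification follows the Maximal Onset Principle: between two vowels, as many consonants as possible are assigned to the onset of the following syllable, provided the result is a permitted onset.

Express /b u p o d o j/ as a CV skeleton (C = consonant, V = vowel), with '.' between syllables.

Nuclei (vowels): u, o, o → 3 syllables.
V1 /u/ – V2 /o/: /p/ is a single consonant, so it becomes the next onset.
V2 /o/ – V3 /o/: just /d/ — single C goes to the following onset.
Syllabification: bu.po.doj.
Mapping each syllable to C/V: /bu/ → CV, /po/ → CV, /doj/ → CVC.

CV.CV.CVC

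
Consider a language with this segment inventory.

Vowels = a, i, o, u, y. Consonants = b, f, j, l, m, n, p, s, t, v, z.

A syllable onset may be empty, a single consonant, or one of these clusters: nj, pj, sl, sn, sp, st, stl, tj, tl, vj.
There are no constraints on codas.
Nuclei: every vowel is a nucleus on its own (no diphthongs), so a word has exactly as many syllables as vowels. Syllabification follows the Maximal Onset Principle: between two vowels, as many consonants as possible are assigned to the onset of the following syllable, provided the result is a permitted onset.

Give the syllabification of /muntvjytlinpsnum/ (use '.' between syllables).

munt.vjy.tlinp.snum

Vowels present: u, y, i, u; each is a nucleus, giving 4 syllables.
V1 /u/ – V2 /y/: /ntvj/ — longest licit onset from the right is /vj/, leaving /nt/ as coda.
V2 /y/ – V3 /i/: /tl/ is a licit onset in full, so it all attaches to the next syllable.
V3 /i/ – V4 /u/: /npsn/ splits as /np/ + /sn/ (/sn/ is the longest suffix that is a licit onset).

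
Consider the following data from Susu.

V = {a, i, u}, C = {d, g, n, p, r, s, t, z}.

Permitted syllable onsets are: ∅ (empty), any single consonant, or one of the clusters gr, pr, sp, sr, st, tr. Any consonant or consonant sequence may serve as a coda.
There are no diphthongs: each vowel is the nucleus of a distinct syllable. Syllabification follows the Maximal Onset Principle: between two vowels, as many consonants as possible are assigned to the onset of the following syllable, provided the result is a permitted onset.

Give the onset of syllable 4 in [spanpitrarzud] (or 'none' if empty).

Vowels present: a, i, a, u; each is a nucleus, giving 4 syllables.
V1 /a/ – V2 /i/: /np/; trying suffixes from longest down, /p/ is the first permitted one, so coda /n/ | onset /p/.
V2 /i/ – V3 /a/: /tr/ — entire cluster is a permitted onset → onset /tr/, coda ∅.
V3 /a/ – V4 /u/: cluster /rz/ — the longest permitted-onset suffix is /z/; onset = /z/, preceding coda = /r/.
Putting it together: span.pi.trar.zud.
Syllable 4 is /zud/: onset /z/, nucleus /u/, coda /d/.

z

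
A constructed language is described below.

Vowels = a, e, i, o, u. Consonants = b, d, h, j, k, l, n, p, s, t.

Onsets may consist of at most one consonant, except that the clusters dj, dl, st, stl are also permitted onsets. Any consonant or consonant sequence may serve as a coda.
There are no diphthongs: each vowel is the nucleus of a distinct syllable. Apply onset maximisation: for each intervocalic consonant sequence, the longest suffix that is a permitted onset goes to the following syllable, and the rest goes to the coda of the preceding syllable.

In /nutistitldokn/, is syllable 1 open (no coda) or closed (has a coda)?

open

Vowels present: u, i, i, o; each is a nucleus, giving 4 syllables.
σ1/σ2 boundary: just /t/ — single C goes to the following onset.
σ2/σ3 boundary: cluster /st/ — /st/ is itself a permitted onset, so the whole cluster goes right; preceding coda = ∅.
σ3/σ4 boundary: cluster /tld/ — the longest permitted-onset suffix is /d/; onset = /d/, preceding coda = /tl/.
Putting it together: nu.ti.stitl.dokn.
Syllable 1 is /nu/; it ends in its nucleus with no coda, so it is open.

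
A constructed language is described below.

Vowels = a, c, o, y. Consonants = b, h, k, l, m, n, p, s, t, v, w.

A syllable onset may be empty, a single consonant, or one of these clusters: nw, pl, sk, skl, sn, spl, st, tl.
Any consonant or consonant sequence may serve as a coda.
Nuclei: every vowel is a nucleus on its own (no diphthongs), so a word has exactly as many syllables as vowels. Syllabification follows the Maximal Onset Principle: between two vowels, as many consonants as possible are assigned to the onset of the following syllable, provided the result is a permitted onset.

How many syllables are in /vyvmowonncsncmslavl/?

Nuclei (vowels): y, o, o, c, c, a → 6 syllables.

6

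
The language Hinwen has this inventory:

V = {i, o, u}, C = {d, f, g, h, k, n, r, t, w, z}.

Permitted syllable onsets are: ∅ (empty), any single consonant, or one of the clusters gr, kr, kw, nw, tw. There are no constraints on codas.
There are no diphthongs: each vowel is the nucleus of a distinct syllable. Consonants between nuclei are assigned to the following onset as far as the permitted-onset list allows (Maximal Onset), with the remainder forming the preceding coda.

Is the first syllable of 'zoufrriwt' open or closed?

Vowels present: o, u, i; each is a nucleus, giving 3 syllables.
σ1/σ2 boundary: hiatus — the boundary sits between the two vowels.
σ2/σ3 boundary: /frr/ splits as /fr/ + /r/ (/r/ is the longest suffix that is a licit onset).
Putting it together: zo.ufr.riwt.
Syllable 1 is /zo/; it ends in its nucleus with no coda, so it is open.

open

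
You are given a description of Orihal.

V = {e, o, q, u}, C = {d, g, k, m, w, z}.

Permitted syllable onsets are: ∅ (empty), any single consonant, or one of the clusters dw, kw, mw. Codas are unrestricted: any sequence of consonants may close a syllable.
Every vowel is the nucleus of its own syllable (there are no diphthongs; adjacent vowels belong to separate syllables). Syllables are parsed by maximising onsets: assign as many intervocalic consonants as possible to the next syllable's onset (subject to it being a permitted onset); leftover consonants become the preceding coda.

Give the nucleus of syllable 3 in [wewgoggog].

o

Nuclei (vowels): e, o, o → 3 syllables.
The third nucleus (vowel 3 from the left) is /o/.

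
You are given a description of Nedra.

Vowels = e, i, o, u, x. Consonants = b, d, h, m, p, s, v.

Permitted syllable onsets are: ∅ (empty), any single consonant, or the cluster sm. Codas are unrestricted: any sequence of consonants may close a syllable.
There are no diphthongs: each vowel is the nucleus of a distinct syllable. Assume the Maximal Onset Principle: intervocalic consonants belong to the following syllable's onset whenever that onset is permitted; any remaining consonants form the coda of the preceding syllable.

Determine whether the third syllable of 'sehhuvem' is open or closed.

Nuclei (vowels): e, u, e → 3 syllables.
/e…u/ gap (V1→V2): /hh/ — longest licit onset from the right is /h/, leaving /h/ as coda.
/u…e/ gap (V2→V3): /v/ → onset of the next syllable (single consonants are always licit onsets).
Result: seh.hu.vem.
Syllable 3 is /vem/ with coda /m/, so it is closed.

closed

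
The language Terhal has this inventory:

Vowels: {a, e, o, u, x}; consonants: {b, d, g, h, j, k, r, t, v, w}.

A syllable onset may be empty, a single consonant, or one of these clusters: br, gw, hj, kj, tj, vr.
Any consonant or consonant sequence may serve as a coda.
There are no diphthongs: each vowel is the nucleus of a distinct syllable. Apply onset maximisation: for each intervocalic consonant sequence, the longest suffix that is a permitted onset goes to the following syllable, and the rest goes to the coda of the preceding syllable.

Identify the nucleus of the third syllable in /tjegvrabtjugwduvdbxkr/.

The vowels are e, a, u, u, x — 5 nuclei, so 5 syllables.
The third nucleus (vowel 3 from the left) is /u/.

u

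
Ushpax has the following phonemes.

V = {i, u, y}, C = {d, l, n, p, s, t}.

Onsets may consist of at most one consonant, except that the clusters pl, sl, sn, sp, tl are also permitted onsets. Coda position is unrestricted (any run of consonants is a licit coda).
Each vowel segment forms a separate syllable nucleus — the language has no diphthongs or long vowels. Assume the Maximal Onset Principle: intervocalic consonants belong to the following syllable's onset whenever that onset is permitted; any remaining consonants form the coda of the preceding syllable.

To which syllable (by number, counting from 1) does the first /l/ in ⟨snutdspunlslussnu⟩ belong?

The vowels are u, u, u, u — 4 nuclei, so 4 syllables.
σ1/σ2 boundary: cluster /tdsp/ — the longest permitted-onset suffix is /sp/; onset = /sp/, preceding coda = /td/.
σ2/σ3 boundary: /nlsl/ splits as /nl/ + /sl/ (/sl/ is the longest suffix that is a licit onset).
σ3/σ4 boundary: /ssn/; trying suffixes from longest down, /sn/ is the first permitted one, so coda /s/ | onset /sn/.
So the parse is snutd.spunl.slus.snu.
The first /l/ is in the coda of syllable 2 (/spunl/).

2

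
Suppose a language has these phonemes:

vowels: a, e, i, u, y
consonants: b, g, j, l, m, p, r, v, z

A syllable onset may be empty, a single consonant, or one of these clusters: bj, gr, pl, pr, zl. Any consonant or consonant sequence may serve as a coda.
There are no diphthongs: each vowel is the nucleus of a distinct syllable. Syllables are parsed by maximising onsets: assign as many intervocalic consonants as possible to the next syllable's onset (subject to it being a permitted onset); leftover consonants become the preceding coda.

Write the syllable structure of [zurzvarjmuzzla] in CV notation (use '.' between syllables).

CVCC.CVCC.CVC.CCV

Vowels present: u, a, u, a; each is a nucleus, giving 4 syllables.
Between /u/ (V1) and /a/ (V2): cluster /rzv/ — the longest permitted-onset suffix is /v/; onset = /v/, preceding coda = /rz/.
Between /a/ (V2) and /u/ (V3): /rjm/ splits as /rj/ + /m/ (/m/ is the longest suffix that is a licit onset).
Between /u/ (V3) and /a/ (V4): /zzl/ — longest licit onset from the right is /zl/, leaving /z/ as coda.
So the parse is zurz.varj.muz.zla.
Mapping each syllable to C/V: /zurz/ → CVCC, /varj/ → CVCC, /muz/ → CVC, /zla/ → CCV.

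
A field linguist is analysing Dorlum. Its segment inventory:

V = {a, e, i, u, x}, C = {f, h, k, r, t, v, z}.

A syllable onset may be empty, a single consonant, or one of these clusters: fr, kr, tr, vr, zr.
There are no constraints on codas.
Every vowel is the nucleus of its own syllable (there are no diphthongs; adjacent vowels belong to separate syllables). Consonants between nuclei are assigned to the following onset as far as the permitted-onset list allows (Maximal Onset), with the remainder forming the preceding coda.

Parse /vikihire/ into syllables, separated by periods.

The vowels are i, i, i, e — 4 nuclei, so 4 syllables.
/i…i/ gap (V1→V2): just /k/ — single C goes to the following onset.
/i…i/ gap (V2→V3): /h/ is a single consonant, so it becomes the next onset.
/i…e/ gap (V3→V4): just /r/ — single C goes to the following onset.

vi.ki.hi.re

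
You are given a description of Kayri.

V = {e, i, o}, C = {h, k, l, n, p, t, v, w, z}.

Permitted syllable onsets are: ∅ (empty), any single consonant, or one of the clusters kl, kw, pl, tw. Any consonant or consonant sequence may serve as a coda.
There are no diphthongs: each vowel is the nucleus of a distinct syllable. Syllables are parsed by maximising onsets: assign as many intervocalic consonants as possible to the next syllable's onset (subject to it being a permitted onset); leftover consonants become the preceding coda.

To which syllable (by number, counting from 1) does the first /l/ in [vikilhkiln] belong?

2

The vowels are i, i, i — 3 nuclei, so 3 syllables.
σ1/σ2 boundary: /k/ is a single consonant, so it becomes the next onset.
σ2/σ3 boundary: /lhk/ splits as /lh/ + /k/ (/k/ is the longest suffix that is a licit onset).
Syllabification: vi.kilh.kiln.
The first /l/ is in the coda of syllable 2 (/kilh/).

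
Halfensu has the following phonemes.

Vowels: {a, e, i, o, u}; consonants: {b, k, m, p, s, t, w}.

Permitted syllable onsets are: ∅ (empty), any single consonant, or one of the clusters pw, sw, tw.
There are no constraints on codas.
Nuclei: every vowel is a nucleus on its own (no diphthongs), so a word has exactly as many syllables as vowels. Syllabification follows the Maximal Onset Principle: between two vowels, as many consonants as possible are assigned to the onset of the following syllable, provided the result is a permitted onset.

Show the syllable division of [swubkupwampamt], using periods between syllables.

swub.ku.pwam.pamt

Vowels present: u, u, a, a; each is a nucleus, giving 4 syllables.
/u…u/ gap (V1→V2): /bk/ splits as /b/ + /k/ (/k/ is the longest suffix that is a licit onset).
/u…a/ gap (V2→V3): /pw/ is a licit onset in full, so it all attaches to the next syllable.
/a…a/ gap (V3→V4): cluster /mp/ — the longest permitted-onset suffix is /p/; onset = /p/, preceding coda = /m/.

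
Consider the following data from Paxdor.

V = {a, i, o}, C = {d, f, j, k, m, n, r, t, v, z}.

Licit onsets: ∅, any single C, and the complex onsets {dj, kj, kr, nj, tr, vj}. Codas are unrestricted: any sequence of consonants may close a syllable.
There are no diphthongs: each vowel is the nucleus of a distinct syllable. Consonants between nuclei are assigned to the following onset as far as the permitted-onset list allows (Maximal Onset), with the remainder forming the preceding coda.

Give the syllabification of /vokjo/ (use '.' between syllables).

Vowels present: o, o; each is a nucleus, giving 2 syllables.
V1 /o/ – V2 /o/: /kj/ is a licit onset in full, so it all attaches to the next syllable.

vo.kjo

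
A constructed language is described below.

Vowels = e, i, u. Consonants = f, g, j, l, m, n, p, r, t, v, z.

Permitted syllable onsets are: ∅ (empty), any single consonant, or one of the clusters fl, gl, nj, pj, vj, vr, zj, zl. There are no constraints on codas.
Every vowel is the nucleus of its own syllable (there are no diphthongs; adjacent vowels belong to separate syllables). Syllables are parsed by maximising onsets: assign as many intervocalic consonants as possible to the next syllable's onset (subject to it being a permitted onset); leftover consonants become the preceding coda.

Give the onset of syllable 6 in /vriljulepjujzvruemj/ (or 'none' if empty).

none

Nuclei (vowels): i, u, e, u, u, e → 6 syllables.
σ1/σ2 boundary: /lj/ splits as /l/ + /j/ (/j/ is the longest suffix that is a licit onset).
σ2/σ3 boundary: /l/ is a single consonant, so it becomes the next onset.
σ3/σ4 boundary: /pj/ — entire cluster is a permitted onset → onset /pj/, coda ∅.
σ4/σ5 boundary: /jzvr/ — longest licit onset from the right is /vr/, leaving /jz/ as coda.
σ5/σ6 boundary: hiatus — the boundary sits between the two vowels.
So the parse is vril.ju.le.pjujz.vru.emj.
Syllable 6 is /emj/: onset ∅, nucleus /e/, coda /mj/.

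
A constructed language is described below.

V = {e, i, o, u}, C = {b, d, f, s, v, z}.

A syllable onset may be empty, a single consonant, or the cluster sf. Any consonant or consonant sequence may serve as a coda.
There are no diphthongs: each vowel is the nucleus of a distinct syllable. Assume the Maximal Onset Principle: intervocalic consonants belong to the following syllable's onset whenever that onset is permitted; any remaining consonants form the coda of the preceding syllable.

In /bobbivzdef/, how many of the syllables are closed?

Vowels present: o, i, e; each is a nucleus, giving 3 syllables.
/o…i/ gap (V1→V2): /bb/ splits as /b/ + /b/ (/b/ is the longest suffix that is a licit onset).
/i…e/ gap (V2→V3): /vzd/ — longest licit onset from the right is /d/, leaving /vz/ as coda.
Result: bob.bivz.def.
Classifying each syllable: /bob/ (closed), /bivz/ (closed), /def/ (closed).
Closed syllables: 3.

3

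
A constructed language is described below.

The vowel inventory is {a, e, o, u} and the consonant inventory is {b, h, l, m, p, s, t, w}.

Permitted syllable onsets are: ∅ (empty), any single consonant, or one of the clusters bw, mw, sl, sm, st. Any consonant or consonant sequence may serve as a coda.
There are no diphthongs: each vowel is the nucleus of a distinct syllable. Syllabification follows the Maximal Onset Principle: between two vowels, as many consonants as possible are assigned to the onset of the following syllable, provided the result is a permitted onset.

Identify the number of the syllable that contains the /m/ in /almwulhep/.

2

Nuclei (vowels): a, u, e → 3 syllables.
V1 /a/ – V2 /u/: /lmw/; trying suffixes from longest down, /mw/ is the first permitted one, so coda /l/ | onset /mw/.
V2 /u/ – V3 /e/: /lh/ splits as /l/ + /h/ (/h/ is the longest suffix that is a licit onset).
Putting it together: al.mwul.hep.
The /m/ is in the onset of syllable 2 (/mwul/).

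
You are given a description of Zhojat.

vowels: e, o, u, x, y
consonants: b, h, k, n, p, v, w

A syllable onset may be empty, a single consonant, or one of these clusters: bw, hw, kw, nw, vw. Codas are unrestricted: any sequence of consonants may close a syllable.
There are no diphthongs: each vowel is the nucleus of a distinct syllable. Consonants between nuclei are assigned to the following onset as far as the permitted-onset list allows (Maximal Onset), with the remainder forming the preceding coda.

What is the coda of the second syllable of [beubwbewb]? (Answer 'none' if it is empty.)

Nuclei (vowels): e, u, e → 3 syllables.
V1 /e/ – V2 /u/: nothing intervenes; syllable break is V.V.
V2 /u/ – V3 /e/: cluster /bwb/ — the longest permitted-onset suffix is /b/; onset = /b/, preceding coda = /bw/.
So the parse is be.ubw.bewb.
Syllable 2 is /ubw/: onset ∅, nucleus /u/, coda /bw/.

bw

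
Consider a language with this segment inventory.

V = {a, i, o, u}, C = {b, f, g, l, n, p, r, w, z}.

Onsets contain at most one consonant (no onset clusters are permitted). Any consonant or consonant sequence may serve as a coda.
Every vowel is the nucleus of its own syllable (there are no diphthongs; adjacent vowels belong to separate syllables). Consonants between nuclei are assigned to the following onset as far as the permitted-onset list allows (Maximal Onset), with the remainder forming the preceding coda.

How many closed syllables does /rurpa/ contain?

1

Vowels present: u, a; each is a nucleus, giving 2 syllables.
σ1/σ2 boundary: /rp/ splits as /r/ + /p/ (/p/ is the longest suffix that is a licit onset).
Result: rur.pa.
Classifying each syllable: /rur/ (closed), /pa/ (open).
Closed syllables: 1.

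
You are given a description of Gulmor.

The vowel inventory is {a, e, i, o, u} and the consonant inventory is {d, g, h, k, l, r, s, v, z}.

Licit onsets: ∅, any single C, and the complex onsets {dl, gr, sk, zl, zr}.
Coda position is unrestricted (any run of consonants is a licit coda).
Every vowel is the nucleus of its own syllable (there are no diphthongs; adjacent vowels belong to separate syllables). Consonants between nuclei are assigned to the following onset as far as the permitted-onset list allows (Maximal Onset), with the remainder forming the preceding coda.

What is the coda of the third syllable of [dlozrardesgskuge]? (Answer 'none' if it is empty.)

Nuclei (vowels): o, a, e, u, e → 5 syllables.
V1 /o/ – V2 /a/: /zr/ — entire cluster is a permitted onset → onset /zr/, coda ∅.
V2 /a/ – V3 /e/: /rd/ — longest licit onset from the right is /d/, leaving /r/ as coda.
V3 /e/ – V4 /u/: /sgsk/ — longest licit onset from the right is /sk/, leaving /sg/ as coda.
V4 /u/ – V5 /e/: /g/ is a single consonant, so it becomes the next onset.
Result: dlo.zrar.desg.sku.ge.
Syllable 3 is /desg/: onset /d/, nucleus /e/, coda /sg/.

sg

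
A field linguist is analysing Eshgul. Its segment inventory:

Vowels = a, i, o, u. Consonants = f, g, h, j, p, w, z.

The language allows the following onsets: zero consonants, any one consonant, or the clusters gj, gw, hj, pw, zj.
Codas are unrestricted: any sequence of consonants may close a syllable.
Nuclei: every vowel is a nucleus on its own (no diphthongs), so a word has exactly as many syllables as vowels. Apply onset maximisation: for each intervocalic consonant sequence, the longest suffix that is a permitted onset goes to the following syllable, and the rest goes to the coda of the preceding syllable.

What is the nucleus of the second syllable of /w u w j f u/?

Nuclei (vowels): u, u → 2 syllables.
The second nucleus (vowel 2 from the left) is /u/.

u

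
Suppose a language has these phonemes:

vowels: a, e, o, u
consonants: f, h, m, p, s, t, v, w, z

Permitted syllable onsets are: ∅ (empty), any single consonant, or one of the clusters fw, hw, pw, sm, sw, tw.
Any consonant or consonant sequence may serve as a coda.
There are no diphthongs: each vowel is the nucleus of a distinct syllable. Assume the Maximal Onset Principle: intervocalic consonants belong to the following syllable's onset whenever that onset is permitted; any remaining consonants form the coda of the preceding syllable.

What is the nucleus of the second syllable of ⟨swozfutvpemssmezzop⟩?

The vowels are o, u, e, e, o — 5 nuclei, so 5 syllables.
The second nucleus (vowel 2 from the left) is /u/.

u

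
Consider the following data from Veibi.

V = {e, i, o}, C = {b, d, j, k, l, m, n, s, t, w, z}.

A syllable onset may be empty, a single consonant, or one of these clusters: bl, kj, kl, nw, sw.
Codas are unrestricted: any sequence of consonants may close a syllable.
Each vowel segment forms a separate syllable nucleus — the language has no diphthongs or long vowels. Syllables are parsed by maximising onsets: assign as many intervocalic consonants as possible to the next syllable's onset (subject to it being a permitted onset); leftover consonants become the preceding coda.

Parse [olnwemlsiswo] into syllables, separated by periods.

ol.nweml.si.swo

Nuclei (vowels): o, e, i, o → 4 syllables.
Between /o/ (V1) and /e/ (V2): cluster /lnw/ — the longest permitted-onset suffix is /nw/; onset = /nw/, preceding coda = /l/.
Between /e/ (V2) and /i/ (V3): /mls/ splits as /ml/ + /s/ (/s/ is the longest suffix that is a licit onset).
Between /i/ (V3) and /o/ (V4): /sw/ is a licit onset in full, so it all attaches to the next syllable.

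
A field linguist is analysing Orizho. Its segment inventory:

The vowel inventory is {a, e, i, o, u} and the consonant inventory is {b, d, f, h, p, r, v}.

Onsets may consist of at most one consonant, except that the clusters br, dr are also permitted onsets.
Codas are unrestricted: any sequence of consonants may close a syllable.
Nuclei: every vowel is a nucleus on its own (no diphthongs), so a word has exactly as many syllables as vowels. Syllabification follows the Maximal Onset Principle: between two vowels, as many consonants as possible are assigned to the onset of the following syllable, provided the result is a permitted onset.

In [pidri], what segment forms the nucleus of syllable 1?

i

Nuclei (vowels): i, i → 2 syllables.
The first nucleus (vowel 1 from the left) is /i/.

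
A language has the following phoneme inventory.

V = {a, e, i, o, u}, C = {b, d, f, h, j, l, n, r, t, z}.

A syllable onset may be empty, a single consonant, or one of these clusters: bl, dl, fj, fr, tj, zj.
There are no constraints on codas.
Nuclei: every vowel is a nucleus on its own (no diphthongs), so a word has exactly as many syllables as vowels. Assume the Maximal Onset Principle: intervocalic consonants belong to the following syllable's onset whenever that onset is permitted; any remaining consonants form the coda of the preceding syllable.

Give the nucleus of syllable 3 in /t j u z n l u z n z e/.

e

Vowels present: u, u, e; each is a nucleus, giving 3 syllables.
The third nucleus (vowel 3 from the left) is /e/.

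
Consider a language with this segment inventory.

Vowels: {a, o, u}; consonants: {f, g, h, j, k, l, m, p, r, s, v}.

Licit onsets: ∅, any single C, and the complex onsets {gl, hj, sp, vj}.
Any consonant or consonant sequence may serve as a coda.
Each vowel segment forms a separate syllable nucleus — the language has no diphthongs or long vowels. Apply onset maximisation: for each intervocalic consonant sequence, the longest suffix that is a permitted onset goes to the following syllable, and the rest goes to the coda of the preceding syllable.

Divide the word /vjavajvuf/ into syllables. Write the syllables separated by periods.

Nuclei (vowels): a, a, u → 3 syllables.
/a…a/ gap (V1→V2): /v/ → onset of the next syllable (single consonants are always licit onsets).
/a…u/ gap (V2→V3): /jv/ splits as /j/ + /v/ (/v/ is the longest suffix that is a licit onset).

vja.vaj.vuf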